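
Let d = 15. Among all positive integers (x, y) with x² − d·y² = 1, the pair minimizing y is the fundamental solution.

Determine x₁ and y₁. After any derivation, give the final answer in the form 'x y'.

√15 → a₀=3, period (1,6); ℓ=2 even so k=1
step 0: (3, 1)  from 3·(1,0) + (0,1)
step 1: (4, 1)  from 1·(3,1) + (1,0)
(x₁, y₁) = (4, 1);  4² − 15·1² = 1 ✓

4 1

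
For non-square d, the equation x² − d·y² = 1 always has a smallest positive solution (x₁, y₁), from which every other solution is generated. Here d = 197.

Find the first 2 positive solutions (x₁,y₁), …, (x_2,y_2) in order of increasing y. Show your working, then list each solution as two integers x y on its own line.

d=197: √d = [14; 28] (ℓ=1, odd), read p_1/q_1
k=0  a_k=14  p_k/q_k = 14/1
k=1  a_k=28  p_k/q_k = 393/28
→ (393, 28).  Check: 393²=154449, 197·28²=154448, difference 1.
n=2: (393,28)∘(393,28) = (393·393+197·28·28, 393·28+28·393) = (308897,22008)

393 28
308897 22008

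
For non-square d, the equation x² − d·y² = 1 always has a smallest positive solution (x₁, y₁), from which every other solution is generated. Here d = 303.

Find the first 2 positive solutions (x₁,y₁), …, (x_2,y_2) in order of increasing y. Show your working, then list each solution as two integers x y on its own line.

2524 145
12741151 731960

√303 → a₀=17, period (2,2,5,2,2,34); ℓ=6 even so k=5
i=0: a=17 ⇒ p=17, q=1
…
i=2: a=2 ⇒ p=87, q=5
i=3: a=5 ⇒ p=470, q=27
i=4: a=2 ⇒ p=1027, q=59
i=5: a=2 ⇒ p=2524, q=145
→ (2524, 145).  Check: 2524²=6370576, 303·145²=6370575, difference 1.
n=2: (2524,145)∘(2524,145) = (2524·2524+303·145·145, 2524·145+145·2524) = (12741151,731960)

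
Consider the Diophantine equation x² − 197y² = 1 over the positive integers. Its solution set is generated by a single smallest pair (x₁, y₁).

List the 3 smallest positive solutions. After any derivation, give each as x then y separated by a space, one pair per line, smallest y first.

393 28
308897 22008
242792649 17298260

[14; 28] for √197; ℓ=1 ⇒ convergent index 1
k=0  a_k=14  p_k/q_k = 14/1
k=1  a_k=28  p_k/q_k = 393/28
→ (393, 28).  Check: 393²=154449, 197·28²=154448, difference 1.
k=2:  x_2 = 393·393+197·28·28 = 308897,  y_2 = 393·28+28·393 = 22008
k=3:  x_3 = 393·308897+197·28·22008 = 242792649,  y_3 = 393·22008+28·308897 = 17298260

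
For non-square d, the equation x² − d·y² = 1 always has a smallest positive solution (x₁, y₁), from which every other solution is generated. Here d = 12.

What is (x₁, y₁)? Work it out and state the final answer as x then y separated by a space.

7 2

[3; 2,6] for √12; ℓ=2 ⇒ convergent index 1
a_0=3:  p_0=3·1+0=3,  q_0=3·0+1=1
a_1=2:  p_1=2·3+1=7,  q_1=2·1+0=2
→ (7, 2).  Check: 7²=49, 12·2²=48, difference 1.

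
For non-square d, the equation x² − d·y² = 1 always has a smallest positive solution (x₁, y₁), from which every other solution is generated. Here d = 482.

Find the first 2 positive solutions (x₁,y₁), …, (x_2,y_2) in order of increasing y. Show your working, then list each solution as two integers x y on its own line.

d=482: √d = [21; 1,20,1,42] (ℓ=4, even), read p_3/q_3
k=0  a_k=21  p_k/q_k = 21/1
k=1  a_k=1  p_k/q_k = 22/1
k=2  a_k=20  p_k/q_k = 461/21
k=3  a_k=1  p_k/q_k = 483/22
(x₁, y₁) = (483, 22);  483² − 482·22² = 1 ✓
k=2:  x_2 = 483·483+482·22·22 = 466577,  y_2 = 483·22+22·483 = 21252

483 22
466577 21252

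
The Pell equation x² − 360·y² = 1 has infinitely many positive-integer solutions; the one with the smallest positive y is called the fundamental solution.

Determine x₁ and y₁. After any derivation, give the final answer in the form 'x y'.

√360 = [18; 1,36, …], period ℓ=2 (even) → k=1
k=0  a_k=18  p_k/q_k = 18/1
k=1  a_k=1  p_k/q_k = 19/1
fundamental: x₁=19, y₁=1  (since 361 − 360·1 = 1)

19 1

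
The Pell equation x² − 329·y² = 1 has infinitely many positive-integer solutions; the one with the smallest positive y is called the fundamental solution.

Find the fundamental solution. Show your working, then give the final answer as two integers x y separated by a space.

2376415 131016

√329 → a₀=18, period (7,4,2,1,1,4,1,1,2,4,7,36); ℓ=12 even so k=11
step 0: (18, 1)  from 18·(1,0) + (0,1)
step 1: (127, 7)  from 7·(18,1) + (1,0)
…
step 4: (1705, 94)  from 1·(1179,65) + (526,29)
step 5: (2884, 159)  from 1·(1705,94) + (1179,65)
…
step 7: (16125, 889)  from 1·(13241,730) + (2884,159)
step 8: (29366, 1619)  from 1·(16125,889) + (13241,730)
…
step 10: (328794, 18127)  from 4·(74857,4127) + (29366,1619)
step 11: (2376415, 131016)  from 7·(328794,18127) + (74857,4127)
(x₁, y₁) = (2376415, 131016);  2376415² − 329·131016² = 1 ✓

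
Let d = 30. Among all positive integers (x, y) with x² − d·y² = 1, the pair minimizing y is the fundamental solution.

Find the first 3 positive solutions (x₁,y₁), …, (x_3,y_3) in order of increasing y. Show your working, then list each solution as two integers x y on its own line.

11 2
241 44
5291 966

√30 = [5; 2,10, …], period ℓ=2 (even) → k=1
i=0: a=5 ⇒ p=5, q=1
i=1: a=2 ⇒ p=11, q=2
fundamental: x₁=11, y₁=2  (since 121 − 30·4 = 1)
n=2: (11,2)∘(11,2) = (11·11+30·2·2, 11·2+2·11) = (241,44)
n=3: (241,44)∘(11,2) = (11·241+30·2·44, 11·44+2·241) = (5291,966)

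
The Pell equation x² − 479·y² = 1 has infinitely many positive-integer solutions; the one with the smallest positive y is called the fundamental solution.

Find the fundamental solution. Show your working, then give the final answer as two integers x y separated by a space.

d=479: √d = [21; 1,7,1,3,2,21,2,3,1,7,1,42] (ℓ=12, even), read p_11/q_11
a_0=21:  p_0=21·1+0=21,  q_0=21·0+1=1
…
a_3=1:  p_3=1·175+22=197,  q_3=1·8+1=9
…
a_5=2:  p_5=2·766+197=1729,  q_5=2·35+9=79
a_6=21:  p_6=21·1729+766=37075,  q_6=21·79+35=1694
…
a_8=3:  p_8=3·75879+37075=264712,  q_8=3·3467+1694=12095
a_9=1:  p_9=1·264712+75879=340591,  q_9=1·12095+3467=15562
a_10=7:  p_10=7·340591+264712=2648849,  q_10=7·15562+12095=121029
a_11=1:  p_11=1·2648849+340591=2989440,  q_11=1·121029+15562=136591
(x₁, y₁) = (2989440, 136591);  2989440² − 479·136591² = 1 ✓

2989440 136591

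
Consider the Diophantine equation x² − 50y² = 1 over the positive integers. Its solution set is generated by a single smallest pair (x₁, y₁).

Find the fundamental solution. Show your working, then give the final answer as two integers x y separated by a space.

√50 → a₀=7, period (14); ℓ=1 odd so k=1
i=0: a=7 ⇒ p=7, q=1
i=1: a=14 ⇒ p=99, q=14
→ (99, 14).  Check: 99²=9801, 50·14²=9800, difference 1.

99 14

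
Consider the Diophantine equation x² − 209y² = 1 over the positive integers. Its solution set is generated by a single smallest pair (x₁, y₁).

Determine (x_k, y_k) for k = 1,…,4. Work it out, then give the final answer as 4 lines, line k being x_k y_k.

√209 = [14; 2,5,3,2,3,5,2,28, …], period ℓ=8 (even) → k=7
k=0  a_k=14  p_k/q_k = 14/1
k=1  a_k=2  p_k/q_k = 29/2
k=2  a_k=5  p_k/q_k = 159/11
k=3  a_k=3  p_k/q_k = 506/35
…
k=5  a_k=3  p_k/q_k = 4019/278
k=6  a_k=5  p_k/q_k = 21266/1471
k=7  a_k=2  p_k/q_k = 46551/3220
fundamental: x₁=46551, y₁=3220  (since 2166995601 − 209·10368400 = 1)
(46551+3220√209)^2 = 4333991201 + 299788440√209
(46551+3220√209)^3 = 403503248748951 + 27910903337660√209
(46551+3220√209)^4 = 37566959460690844801 + 2598560922243032880√209

46551 3220
4333991201 299788440
403503248748951 27910903337660
37566959460690844801 2598560922243032880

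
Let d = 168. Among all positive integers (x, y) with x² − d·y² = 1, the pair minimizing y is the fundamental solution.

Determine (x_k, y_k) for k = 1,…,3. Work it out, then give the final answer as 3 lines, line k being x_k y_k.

13 1
337 26
8749 675

√168 = [12; 1,24, …], period ℓ=2 (even) → k=1
k=0  a_k=12  p_k/q_k = 12/1
k=1  a_k=1  p_k/q_k = 13/1
fundamental: x₁=13, y₁=1  (since 169 − 168·1 = 1)
k=2:  x_2 = 13·13+168·1·1 = 337,  y_2 = 13·1+1·13 = 26
k=3:  x_3 = 13·337+168·1·26 = 8749,  y_3 = 13·26+1·337 = 675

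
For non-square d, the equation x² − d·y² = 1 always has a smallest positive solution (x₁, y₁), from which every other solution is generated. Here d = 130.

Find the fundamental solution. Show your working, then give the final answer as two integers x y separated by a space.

6499 570

[11; 2,2,22] for √130; ℓ=3 ⇒ convergent index 5
k=0  a_k=11  p_k/q_k = 11/1
k=1  a_k=2  p_k/q_k = 23/2
…
k=3  a_k=22  p_k/q_k = 1277/112
k=4  a_k=2  p_k/q_k = 2611/229
k=5  a_k=2  p_k/q_k = 6499/570
(x₁, y₁) = (6499, 570);  6499² − 130·570² = 1 ✓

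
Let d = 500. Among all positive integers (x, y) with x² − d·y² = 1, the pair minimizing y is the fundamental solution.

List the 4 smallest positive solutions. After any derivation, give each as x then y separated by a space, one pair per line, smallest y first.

930249 41602
1730726404001 77400437796
3220013013190122249 144003359718540806
5990827771012465337616001 267917962749548332043592

d=500: √d = [22; 2,1,3,2,1,…,1,2,44] (ℓ=14, even), read p_13/q_13
step 0: (22, 1)  from 22·(1,0) + (0,1)
step 1: (45, 2)  from 2·(22,1) + (1,0)
…
step 3: (246, 11)  from 3·(67,3) + (45,2)
step 4: (559, 25)  from 2·(246,11) + (67,3)
step 5: (805, 36)  from 1·(559,25) + (246,11)
step 6: (1364, 61)  from 1·(805,36) + (559,25)
…
step 8: (15809, 707)  from 1·(14445,646) + (1364,61)
step 9: (30254, 1353)  from 1·(15809,707) + (14445,646)
…
step 12: (335522, 15005)  from 1·(259205,11592) + (76317,3413)
step 13: (930249, 41602)  from 2·(335522,15005) + (259205,11592)
→ (930249, 41602).  Check: 930249²=865363202001, 500·41602²=865363202000, difference 1.
(x_2, y_2) = (930249·930249 + 500·41602·41602, 930249·41602 + 41602·930249) = (1730726404001, 77400437796)
(x_3, y_3) = (930249·1730726404001 + 500·41602·77400437796, 930249·77400437796 + 41602·1730726404001) = (3220013013190122249, 144003359718540806)
(x_4, y_4) = (930249·3220013013190122249 + 500·41602·144003359718540806, 930249·144003359718540806 + 41602·3220013013190122249) = (5990827771012465337616001, 267917962749548332043592)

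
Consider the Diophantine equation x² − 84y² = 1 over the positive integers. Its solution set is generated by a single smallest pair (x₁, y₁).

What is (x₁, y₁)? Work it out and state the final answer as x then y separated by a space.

55 6

[9; 6,18] for √84; ℓ=2 ⇒ convergent index 1
a_0=9:  p_0=9·1+0=9,  q_0=9·0+1=1
a_1=6:  p_1=6·9+1=55,  q_1=6·1+0=6
fundamental: x₁=55, y₁=6  (since 3025 − 84·36 = 1)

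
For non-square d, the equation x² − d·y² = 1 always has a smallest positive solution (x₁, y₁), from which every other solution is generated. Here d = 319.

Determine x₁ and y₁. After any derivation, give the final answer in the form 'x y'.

12901780 722361

√319 → a₀=17, period (1,6,5,1,4,…,6,1,34); ℓ=14 even so k=13
k=0  a_k=17  p_k/q_k = 17/1
k=1  a_k=1  p_k/q_k = 18/1
k=2  a_k=6  p_k/q_k = 125/7
k=3  a_k=5  p_k/q_k = 643/36
k=4  a_k=1  p_k/q_k = 768/43
k=5  a_k=4  p_k/q_k = 3715/208
k=6  a_k=3  p_k/q_k = 11913/667
k=7  a_k=1  p_k/q_k = 15628/875
…
k=10  a_k=1  p_k/q_k = 309613/17335
k=11  a_k=5  p_k/q_k = 1798881/100718
k=12  a_k=6  p_k/q_k = 11102899/621643
k=13  a_k=1  p_k/q_k = 12901780/722361
(x₁, y₁) = (12901780, 722361);  12901780² − 319·722361² = 1 ✓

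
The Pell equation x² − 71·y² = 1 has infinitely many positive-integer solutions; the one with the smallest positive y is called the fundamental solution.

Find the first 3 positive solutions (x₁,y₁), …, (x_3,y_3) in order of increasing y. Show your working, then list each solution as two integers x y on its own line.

[8; 2,2,1,7,1,2,2,16] for √71; ℓ=8 ⇒ convergent index 7
a_0=8:  p_0=8·1+0=8,  q_0=8·0+1=1
a_1=2:  p_1=2·8+1=17,  q_1=2·1+0=2
…
a_4=7:  p_4=7·59+42=455,  q_4=7·7+5=54
…
a_6=2:  p_6=2·514+455=1483,  q_6=2·61+54=176
a_7=2:  p_7=2·1483+514=3480,  q_7=2·176+61=413
→ (3480, 413).  Check: 3480²=12110400, 71·413²=12110399, difference 1.
n=2: (3480,413)∘(3480,413) = (3480·3480+71·413·413, 3480·413+413·3480) = (24220799,2874480)
n=3: (24220799,2874480)∘(3480,413) = (3480·24220799+71·413·2874480, 3480·2874480+413·24220799) = (168576757560,20006380387)

3480 413
24220799 2874480
168576757560 20006380387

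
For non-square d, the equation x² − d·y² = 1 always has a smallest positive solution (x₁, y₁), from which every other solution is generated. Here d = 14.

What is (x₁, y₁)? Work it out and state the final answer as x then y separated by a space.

15 4

d=14: √d = [3; 1,2,1,6] (ℓ=4, even), read p_3/q_3
step 0: (3, 1)  from 3·(1,0) + (0,1)
…
step 2: (11, 3)  from 2·(4,1) + (3,1)
step 3: (15, 4)  from 1·(11,3) + (4,1)
→ (15, 4).  Check: 15²=225, 14·4²=224, difference 1.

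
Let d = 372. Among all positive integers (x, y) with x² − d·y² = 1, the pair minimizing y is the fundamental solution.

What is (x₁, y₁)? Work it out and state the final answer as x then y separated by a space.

√372 → a₀=19, period (3,2,12,2,3,38); ℓ=6 even so k=5
k=0  a_k=19  p_k/q_k = 19/1
k=1  a_k=3  p_k/q_k = 58/3
k=2  a_k=2  p_k/q_k = 135/7
k=3  a_k=12  p_k/q_k = 1678/87
k=4  a_k=2  p_k/q_k = 3491/181
k=5  a_k=3  p_k/q_k = 12151/630
(x₁, y₁) = (12151, 630);  12151² − 372·630² = 1 ✓

12151 630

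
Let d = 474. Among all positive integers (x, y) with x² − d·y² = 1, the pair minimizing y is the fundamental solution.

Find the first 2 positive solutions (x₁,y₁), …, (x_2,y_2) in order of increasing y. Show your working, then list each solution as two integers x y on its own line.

d=474: √d = [21; 1,3,2,1,1,…,3,1,42] (ℓ=14, even), read p_13/q_13
i=0: a=21 ⇒ p=21, q=1
…
i=4: a=1 ⇒ p=283, q=13
…
i=8: a=1 ⇒ p=5813, q=267
…
i=10: a=1 ⇒ p=16677, q=766
…
i=12: a=3 ⇒ p=149331, q=6859
i=13: a=1 ⇒ p=193549, q=8890
→ (193549, 8890).  Check: 193549²=37461215401, 474·8890²=37461215400, difference 1.
(193549+8890√474)^2 = 74922430801 + 3441301220√474

193549 8890
74922430801 3441301220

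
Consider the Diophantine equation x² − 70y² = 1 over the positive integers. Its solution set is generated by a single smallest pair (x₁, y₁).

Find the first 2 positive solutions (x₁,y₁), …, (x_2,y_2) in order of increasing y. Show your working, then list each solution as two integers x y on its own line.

√70 → a₀=8, period (2,1,2,1,2,16); ℓ=6 even so k=5
a_0=8:  p_0=8·1+0=8,  q_0=8·0+1=1
…
a_2=1:  p_2=1·17+8=25,  q_2=1·2+1=3
…
a_4=1:  p_4=1·67+25=92,  q_4=1·8+3=11
a_5=2:  p_5=2·92+67=251,  q_5=2·11+8=30
fundamental: x₁=251, y₁=30  (since 63001 − 70·900 = 1)
(x_2, y_2) = (251·251 + 70·30·30, 251·30 + 30·251) = (126001, 15060)

251 30
126001 15060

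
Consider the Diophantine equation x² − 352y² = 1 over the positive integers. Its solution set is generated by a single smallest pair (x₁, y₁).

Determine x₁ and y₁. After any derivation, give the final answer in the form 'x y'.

77617 4137

[18; 1,3,5,9,5,3,1,36] for √352; ℓ=8 ⇒ convergent index 7
i=0: a=18 ⇒ p=18, q=1
i=1: a=1 ⇒ p=19, q=1
…
i=3: a=5 ⇒ p=394, q=21
…
i=6: a=3 ⇒ p=59118, q=3151
i=7: a=1 ⇒ p=77617, q=4137
fundamental: x₁=77617, y₁=4137  (since 6024398689 − 352·17114769 = 1)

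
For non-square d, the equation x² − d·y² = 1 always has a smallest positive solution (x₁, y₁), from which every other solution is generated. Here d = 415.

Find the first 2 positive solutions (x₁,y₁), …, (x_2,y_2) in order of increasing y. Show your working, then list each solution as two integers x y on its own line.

d=415: √d = [20; 2,1,2,4,6,…,1,2,40] (ℓ=16, even), read p_15/q_15
i=0: a=20 ⇒ p=20, q=1
i=1: a=2 ⇒ p=41, q=2
i=2: a=1 ⇒ p=61, q=3
…
i=8: a=3 ⇒ p=33939, q=1666
…
i=14: a=1 ⇒ p=6841255, q=335824
i=15: a=2 ⇒ p=18412804, q=903849
→ (18412804, 903849).  Check: 18412804²=339031351142416, 415·903849²=339031351142415, difference 1.
n=2: (18412804,903849)∘(18412804,903849) = (18412804·18412804+415·903849·903849, 18412804·903849+903849·18412804) = (678062702284831,33284788965192)

18412804 903849
678062702284831 33284788965192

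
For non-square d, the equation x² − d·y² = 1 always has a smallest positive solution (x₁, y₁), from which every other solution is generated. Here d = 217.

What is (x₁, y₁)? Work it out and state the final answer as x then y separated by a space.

3844063 260952

d=217: √d = [14; 1,2,1,2,1,…,2,1,28] (ℓ=16, even), read p_15/q_15
k=0  a_k=14  p_k/q_k = 14/1
…
k=5  a_k=1  p_k/q_k = 221/15
…
k=10  a_k=1  p_k/q_k = 154218/10469
…
k=14  a_k=2  p_k/q_k = 2809702/190735
k=15  a_k=1  p_k/q_k = 3844063/260952
fundamental: x₁=3844063, y₁=260952  (since 14776820347969 − 217·68095946304 = 1)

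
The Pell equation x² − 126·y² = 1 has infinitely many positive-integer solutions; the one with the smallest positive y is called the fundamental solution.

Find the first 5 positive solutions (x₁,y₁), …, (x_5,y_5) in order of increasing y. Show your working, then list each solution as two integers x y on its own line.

√126 = [11; 4,2,4,22, …], period ℓ=4 (even) → k=3
i=0: a=11 ⇒ p=11, q=1
…
i=2: a=2 ⇒ p=101, q=9
i=3: a=4 ⇒ p=449, q=40
(x₁, y₁) = (449, 40);  449² − 126·40² = 1 ✓
(x_2, y_2) = (449·449 + 126·40·40, 449·40 + 40·449) = (403201, 35920)
(x_3, y_3) = (449·403201 + 126·40·35920, 449·35920 + 40·403201) = (362074049, 32256120)
(x_4, y_4) = (449·362074049 + 126·40·32256120, 449·32256120 + 40·362074049) = (325142092801, 28965959840)
(x_5, y_5) = (449·325142092801 + 126·40·28965959840, 449·28965959840 + 40·325142092801) = (291977237261249, 26011399680200)

449 40
403201 35920
362074049 32256120
325142092801 28965959840
291977237261249 26011399680200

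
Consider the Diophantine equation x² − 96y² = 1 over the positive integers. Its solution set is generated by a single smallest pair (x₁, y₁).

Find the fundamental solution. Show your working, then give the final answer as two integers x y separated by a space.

49 5

√96 → a₀=9, period (1,3,1,18); ℓ=4 even so k=3
a_0=9:  p_0=9·1+0=9,  q_0=9·0+1=1
…
a_2=3:  p_2=3·10+9=39,  q_2=3·1+1=4
a_3=1:  p_3=1·39+10=49,  q_3=1·4+1=5
fundamental: x₁=49, y₁=5  (since 2401 − 96·25 = 1)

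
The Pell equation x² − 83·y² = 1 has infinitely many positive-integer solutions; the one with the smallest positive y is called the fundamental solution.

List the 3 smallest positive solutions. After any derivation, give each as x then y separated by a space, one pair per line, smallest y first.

√83 = [9; 9,18, …], period ℓ=2 (even) → k=1
step 0: (9, 1)  from 9·(1,0) + (0,1)
step 1: (82, 9)  from 9·(9,1) + (1,0)
(x₁, y₁) = (82, 9);  82² − 83·9² = 1 ✓
n=2: (82,9)∘(82,9) = (82·82+83·9·9, 82·9+9·82) = (13447,1476)
n=3: (13447,1476)∘(82,9) = (82·13447+83·9·1476, 82·1476+9·13447) = (2205226,242055)

82 9
13447 1476
2205226 242055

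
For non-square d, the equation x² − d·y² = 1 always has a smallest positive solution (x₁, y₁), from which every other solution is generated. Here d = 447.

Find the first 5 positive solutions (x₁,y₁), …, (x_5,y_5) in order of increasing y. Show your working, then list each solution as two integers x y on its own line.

148 7
43807 2072
12966724 613305
3838106497 181536208
1136066556388 53734104263

√447 = [21; 7,42, …], period ℓ=2 (even) → k=1
k=0  a_k=21  p_k/q_k = 21/1
k=1  a_k=7  p_k/q_k = 148/7
→ (148, 7).  Check: 148²=21904, 447·7²=21903, difference 1.
(148+7√447)^2 = 43807 + 2072√447
(148+7√447)^3 = 12966724 + 613305√447
(148+7√447)^4 = 3838106497 + 181536208√447
(148+7√447)^5 = 1136066556388 + 53734104263√447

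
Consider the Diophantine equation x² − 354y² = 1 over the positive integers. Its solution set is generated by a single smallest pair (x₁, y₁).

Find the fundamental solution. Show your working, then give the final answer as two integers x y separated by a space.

258065 13716

√354 → a₀=18, period (1,4,2,2,18,2,2,4,1,36); ℓ=10 even so k=9
i=0: a=18 ⇒ p=18, q=1
i=1: a=1 ⇒ p=19, q=1
i=2: a=4 ⇒ p=94, q=5
i=3: a=2 ⇒ p=207, q=11
i=4: a=2 ⇒ p=508, q=27
i=5: a=18 ⇒ p=9351, q=497
i=6: a=2 ⇒ p=19210, q=1021
i=7: a=2 ⇒ p=47771, q=2539
i=8: a=4 ⇒ p=210294, q=11177
i=9: a=1 ⇒ p=258065, q=13716
→ (258065, 13716).  Check: 258065²=66597544225, 354·13716²=66597544224, difference 1.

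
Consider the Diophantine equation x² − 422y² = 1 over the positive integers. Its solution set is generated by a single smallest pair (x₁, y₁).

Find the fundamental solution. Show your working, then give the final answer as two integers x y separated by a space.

7022501 341850

√422 = [20; 1,1,5,2,1,…,1,1,40, …], period ℓ=14 (even) → k=13
i=0: a=20 ⇒ p=20, q=1
…
i=2: a=1 ⇒ p=41, q=2
i=3: a=5 ⇒ p=226, q=11
i=4: a=2 ⇒ p=493, q=24
i=5: a=1 ⇒ p=719, q=35
i=6: a=3 ⇒ p=2650, q=129
i=7: a=20 ⇒ p=53719, q=2615
i=8: a=3 ⇒ p=163807, q=7974
i=9: a=1 ⇒ p=217526, q=10589
i=10: a=2 ⇒ p=598859, q=29152
i=11: a=5 ⇒ p=3211821, q=156349
i=12: a=1 ⇒ p=3810680, q=185501
i=13: a=1 ⇒ p=7022501, q=341850
fundamental: x₁=7022501, y₁=341850  (since 49315520295001 − 422·116861422500 = 1)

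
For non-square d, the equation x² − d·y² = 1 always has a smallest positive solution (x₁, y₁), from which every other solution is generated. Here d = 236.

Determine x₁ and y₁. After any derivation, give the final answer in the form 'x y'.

√236 → a₀=15, period (2,1,3,5,1,6,1,5,3,1,2,30); ℓ=12 even so k=11
i=0: a=15 ⇒ p=15, q=1
i=1: a=2 ⇒ p=31, q=2
i=2: a=1 ⇒ p=46, q=3
…
i=4: a=5 ⇒ p=891, q=58
…
i=10: a=1 ⇒ p=203535, q=13249
i=11: a=2 ⇒ p=561799, q=36570
(x₁, y₁) = (561799, 36570);  561799² − 236·36570² = 1 ✓

561799 36570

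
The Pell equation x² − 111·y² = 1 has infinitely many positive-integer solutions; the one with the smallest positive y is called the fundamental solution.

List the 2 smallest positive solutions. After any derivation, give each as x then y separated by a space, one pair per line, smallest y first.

d=111: √d = [10; 1,1,6,1,1,20] (ℓ=6, even), read p_5/q_5
step 0: (10, 1)  from 10·(1,0) + (0,1)
step 1: (11, 1)  from 1·(10,1) + (1,0)
step 2: (21, 2)  from 1·(11,1) + (10,1)
step 3: (137, 13)  from 6·(21,2) + (11,1)
step 4: (158, 15)  from 1·(137,13) + (21,2)
step 5: (295, 28)  from 1·(158,15) + (137,13)
(x₁, y₁) = (295, 28);  295² − 111·28² = 1 ✓
(x_2, y_2) = (295·295 + 111·28·28, 295·28 + 28·295) = (174049, 16520)

295 28
174049 16520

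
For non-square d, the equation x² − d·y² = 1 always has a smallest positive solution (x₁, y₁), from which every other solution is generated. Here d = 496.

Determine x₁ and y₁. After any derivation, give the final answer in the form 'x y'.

√496 → a₀=22, period (3,1,2,4,1,…,1,3,44); ℓ=16 even so k=15
step 0: (22, 1)  from 22·(1,0) + (0,1)
step 1: (67, 3)  from 3·(22,1) + (1,0)
…
step 3: (245, 11)  from 2·(89,4) + (67,3)
…
step 5: (1314, 59)  from 1·(1069,48) + (245,11)
step 6: (2383, 107)  from 1·(1314,59) + (1069,48)
step 7: (6080, 273)  from 2·(2383,107) + (1314,59)
step 8: (14543, 653)  from 2·(6080,273) + (2383,107)
step 9: (35166, 1579)  from 2·(14543,653) + (6080,273)
step 10: (49709, 2232)  from 1·(35166,1579) + (14543,653)
…
step 12: (389209, 17476)  from 4·(84875,3811) + (49709,2232)
step 13: (863293, 38763)  from 2·(389209,17476) + (84875,3811)
step 14: (1252502, 56239)  from 1·(863293,38763) + (389209,17476)
step 15: (4620799, 207480)  from 3·(1252502,56239) + (863293,38763)
(x₁, y₁) = (4620799, 207480);  4620799² − 496·207480² = 1 ✓

4620799 207480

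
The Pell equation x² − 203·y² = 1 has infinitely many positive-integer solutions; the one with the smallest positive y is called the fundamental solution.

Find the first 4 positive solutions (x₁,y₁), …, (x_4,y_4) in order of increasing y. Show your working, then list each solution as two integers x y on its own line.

√203 → a₀=14, period (4,28); ℓ=2 even so k=1
i=0: a=14 ⇒ p=14, q=1
i=1: a=4 ⇒ p=57, q=4
(x₁, y₁) = (57, 4);  57² − 203·4² = 1 ✓
(x_2, y_2) = (57·57 + 203·4·4, 57·4 + 4·57) = (6497, 456)
(x_3, y_3) = (57·6497 + 203·4·456, 57·456 + 4·6497) = (740601, 51980)
(x_4, y_4) = (57·740601 + 203·4·51980, 57·51980 + 4·740601) = (84422017, 5925264)

57 4
6497 456
740601 51980
84422017 5925264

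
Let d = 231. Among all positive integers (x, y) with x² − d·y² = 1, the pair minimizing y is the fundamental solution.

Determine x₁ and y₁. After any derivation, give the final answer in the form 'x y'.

76 5

[15; 5,30] for √231; ℓ=2 ⇒ convergent index 1
i=0: a=15 ⇒ p=15, q=1
i=1: a=5 ⇒ p=76, q=5
(x₁, y₁) = (76, 5);  76² − 231·5² = 1 ✓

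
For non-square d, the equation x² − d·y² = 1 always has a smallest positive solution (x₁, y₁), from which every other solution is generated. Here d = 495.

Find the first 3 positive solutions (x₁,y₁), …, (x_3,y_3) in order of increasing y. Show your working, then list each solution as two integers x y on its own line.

89 4
15841 712
2819609 126732

√495 → a₀=22, period (4,44); ℓ=2 even so k=1
k=0  a_k=22  p_k/q_k = 22/1
k=1  a_k=4  p_k/q_k = 89/4
(x₁, y₁) = (89, 4);  89² − 495·4² = 1 ✓
(89+4√495)^2 = 15841 + 712√495
(89+4√495)^3 = 2819609 + 126732√495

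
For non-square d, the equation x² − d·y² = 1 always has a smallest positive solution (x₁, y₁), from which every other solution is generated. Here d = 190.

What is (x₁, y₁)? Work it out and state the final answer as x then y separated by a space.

d=190: √d = [13; 1,3,1,1,1,…,3,1,26] (ℓ=14, even), read p_13/q_13
k=0  a_k=13  p_k/q_k = 13/1
…
k=3  a_k=1  p_k/q_k = 69/5
…
k=6  a_k=2  p_k/q_k = 510/37
…
k=8  a_k=2  p_k/q_k = 2936/213
…
k=10  a_k=1  p_k/q_k = 7085/514
…
k=12  a_k=3  p_k/q_k = 40787/2959
k=13  a_k=1  p_k/q_k = 52021/3774
→ (52021, 3774).  Check: 52021²=2706184441, 190·3774²=2706184440, difference 1.

52021 3774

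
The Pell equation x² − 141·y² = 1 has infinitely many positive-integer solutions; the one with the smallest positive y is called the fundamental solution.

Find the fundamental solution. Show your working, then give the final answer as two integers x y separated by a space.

d=141: √d = [11; 1,6,1,22] (ℓ=4, even), read p_3/q_3
step 0: (11, 1)  from 11·(1,0) + (0,1)
step 1: (12, 1)  from 1·(11,1) + (1,0)
step 2: (83, 7)  from 6·(12,1) + (11,1)
step 3: (95, 8)  from 1·(83,7) + (12,1)
(x₁, y₁) = (95, 8);  95² − 141·8² = 1 ✓

95 8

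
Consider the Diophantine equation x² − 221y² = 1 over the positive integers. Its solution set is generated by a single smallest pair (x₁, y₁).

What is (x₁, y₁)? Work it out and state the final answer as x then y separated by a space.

[14; 1,6,2,6,1,28] for √221; ℓ=6 ⇒ convergent index 5
step 0: (14, 1)  from 14·(1,0) + (0,1)
step 1: (15, 1)  from 1·(14,1) + (1,0)
…
step 3: (223, 15)  from 2·(104,7) + (15,1)
step 4: (1442, 97)  from 6·(223,15) + (104,7)
step 5: (1665, 112)  from 1·(1442,97) + (223,15)
fundamental: x₁=1665, y₁=112  (since 2772225 − 221·12544 = 1)

1665 112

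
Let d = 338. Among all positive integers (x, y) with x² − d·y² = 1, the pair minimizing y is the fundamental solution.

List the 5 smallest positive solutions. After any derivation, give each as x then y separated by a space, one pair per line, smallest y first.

114243 6214
26102926097 1419812004
5964153172084899 324407165539730
1362725501650887306817 74122495624090936776
311363698964240484013304163 16935952534841634614661406

[18; 2,1,1,2,36] for √338; ℓ=5 ⇒ convergent index 9
a_0=18:  p_0=18·1+0=18,  q_0=18·0+1=1
a_1=2:  p_1=2·18+1=37,  q_1=2·1+0=2
a_2=1:  p_2=1·37+18=55,  q_2=1·2+1=3
a_3=1:  p_3=1·55+37=92,  q_3=1·3+2=5
a_4=2:  p_4=2·92+55=239,  q_4=2·5+3=13
a_5=36:  p_5=36·239+92=8696,  q_5=36·13+5=473
a_6=2:  p_6=2·8696+239=17631,  q_6=2·473+13=959
a_7=1:  p_7=1·17631+8696=26327,  q_7=1·959+473=1432
a_8=1:  p_8=1·26327+17631=43958,  q_8=1·1432+959=2391
a_9=2:  p_9=2·43958+26327=114243,  q_9=2·2391+1432=6214
→ (114243, 6214).  Check: 114243²=13051463049, 338·6214²=13051463048, difference 1.
k=2:  x_2 = 114243·114243+338·6214·6214 = 26102926097,  y_2 = 114243·6214+6214·114243 = 1419812004
k=3:  x_3 = 114243·26102926097+338·6214·1419812004 = 5964153172084899,  y_3 = 114243·1419812004+6214·26102926097 = 324407165539730
k=4:  x_4 = 114243·5964153172084899+338·6214·324407165539730 = 1362725501650887306817,  y_4 = 114243·324407165539730+6214·5964153172084899 = 74122495624090936776
k=5:  x_5 = 114243·1362725501650887306817+338·6214·74122495624090936776 = 311363698964240484013304163,  y_5 = 114243·74122495624090936776+6214·1362725501650887306817 = 16935952534841634614661406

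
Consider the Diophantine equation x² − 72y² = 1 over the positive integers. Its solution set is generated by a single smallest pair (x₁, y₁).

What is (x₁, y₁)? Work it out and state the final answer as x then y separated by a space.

17 2

d=72: √d = [8; 2,16] (ℓ=2, even), read p_1/q_1
step 0: (8, 1)  from 8·(1,0) + (0,1)
step 1: (17, 2)  from 2·(8,1) + (1,0)
fundamental: x₁=17, y₁=2  (since 289 − 72·4 = 1)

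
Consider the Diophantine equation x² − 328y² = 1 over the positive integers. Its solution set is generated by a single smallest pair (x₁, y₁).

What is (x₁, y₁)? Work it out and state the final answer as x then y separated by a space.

d=328: √d = [18; 9,36] (ℓ=2, even), read p_1/q_1
step 0: (18, 1)  from 18·(1,0) + (0,1)
step 1: (163, 9)  from 9·(18,1) + (1,0)
fundamental: x₁=163, y₁=9  (since 26569 − 328·81 = 1)

163 9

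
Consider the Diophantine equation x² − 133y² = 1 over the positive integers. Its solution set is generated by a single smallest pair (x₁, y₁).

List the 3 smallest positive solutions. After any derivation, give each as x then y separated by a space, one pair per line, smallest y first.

d=133: √d = [11; 1,1,7,5,1,…,1,1,22] (ℓ=16, even), read p_15/q_15
k=0  a_k=11  p_k/q_k = 11/1
…
k=2  a_k=1  p_k/q_k = 23/2
k=3  a_k=7  p_k/q_k = 173/15
…
k=6  a_k=1  p_k/q_k = 1949/169
k=7  a_k=1  p_k/q_k = 3010/261
k=8  a_k=2  p_k/q_k = 7969/691
…
k=10  a_k=1  p_k/q_k = 18948/1643
…
k=12  a_k=5  p_k/q_k = 168583/14618
k=13  a_k=7  p_k/q_k = 1210008/104921
k=14  a_k=1  p_k/q_k = 1378591/119539
k=15  a_k=1  p_k/q_k = 2588599/224460
fundamental: x₁=2588599, y₁=224460  (since 6700844782801 − 133·50382291600 = 1)
(x_2, y_2) = (2588599·2588599 + 133·224460·224460, 2588599·224460 + 224460·2588599) = (13401689565601, 1162073863080)
(x_3, y_3) = (2588599·13401689565601 + 133·224460·1162073863080, 2588599·1162073863080 + 224460·13401689565601) = (69383200415647777399, 6016286479789825380)

2588599 224460
13401689565601 1162073863080
69383200415647777399 6016286479789825380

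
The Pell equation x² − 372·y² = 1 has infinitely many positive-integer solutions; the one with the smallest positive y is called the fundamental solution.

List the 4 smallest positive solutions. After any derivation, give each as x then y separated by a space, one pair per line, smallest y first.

√372 → a₀=19, period (3,2,12,2,3,38); ℓ=6 even so k=5
k=0  a_k=19  p_k/q_k = 19/1
k=1  a_k=3  p_k/q_k = 58/3
k=2  a_k=2  p_k/q_k = 135/7
k=3  a_k=12  p_k/q_k = 1678/87
k=4  a_k=2  p_k/q_k = 3491/181
k=5  a_k=3  p_k/q_k = 12151/630
fundamental: x₁=12151, y₁=630  (since 147646801 − 372·396900 = 1)
(x_2, y_2) = (12151·12151 + 372·630·630, 12151·630 + 630·12151) = (295293601, 15310260)
(x_3, y_3) = (12151·295293601 + 372·630·15310260, 12151·15310260 + 630·295293601) = (7176225079351, 372069937890)
(x_4, y_4) = (12151·7176225079351 + 372·630·372069937890, 12151·372069937890 + 630·7176225079351) = (174396621583094401, 9042043615292520)

12151 630
295293601 15310260
7176225079351 372069937890
174396621583094401 9042043615292520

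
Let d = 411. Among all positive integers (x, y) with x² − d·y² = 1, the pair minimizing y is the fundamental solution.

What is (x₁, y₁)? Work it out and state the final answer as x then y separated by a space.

√411 → a₀=20, period (3,1,1,1,19,1,1,1,3,40); ℓ=10 even so k=9
k=0  a_k=20  p_k/q_k = 20/1
…
k=4  a_k=1  p_k/q_k = 223/11
…
k=7  a_k=1  p_k/q_k = 8981/443
k=8  a_k=1  p_k/q_k = 13583/670
k=9  a_k=3  p_k/q_k = 49730/2453
(x₁, y₁) = (49730, 2453);  49730² − 411·2453² = 1 ✓

49730 2453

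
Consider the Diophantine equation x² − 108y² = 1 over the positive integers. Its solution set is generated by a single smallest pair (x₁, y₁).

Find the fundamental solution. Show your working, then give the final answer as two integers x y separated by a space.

√108 → a₀=10, period (2,1,1,4,1,1,2,20); ℓ=8 even so k=7
step 0: (10, 1)  from 10·(1,0) + (0,1)
…
step 3: (52, 5)  from 1·(31,3) + (21,2)
step 4: (239, 23)  from 4·(52,5) + (31,3)
step 5: (291, 28)  from 1·(239,23) + (52,5)
step 6: (530, 51)  from 1·(291,28) + (239,23)
step 7: (1351, 130)  from 2·(530,51) + (291,28)
→ (1351, 130).  Check: 1351²=1825201, 108·130²=1825200, difference 1.

1351 130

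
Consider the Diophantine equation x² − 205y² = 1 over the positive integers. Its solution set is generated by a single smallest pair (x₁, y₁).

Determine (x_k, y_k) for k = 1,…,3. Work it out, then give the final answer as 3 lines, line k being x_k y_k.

39689 2772
3150433441 220035816
250075105640009 17466002999676

[14; 3,6,1,4,1,6,3,28] for √205; ℓ=8 ⇒ convergent index 7
a_0=14:  p_0=14·1+0=14,  q_0=14·0+1=1
a_1=3:  p_1=3·14+1=43,  q_1=3·1+0=3
a_2=6:  p_2=6·43+14=272,  q_2=6·3+1=19
…
a_5=1:  p_5=1·1532+315=1847,  q_5=1·107+22=129
a_6=6:  p_6=6·1847+1532=12614,  q_6=6·129+107=881
a_7=3:  p_7=3·12614+1847=39689,  q_7=3·881+129=2772
→ (39689, 2772).  Check: 39689²=1575216721, 205·2772²=1575216720, difference 1.
k=2:  x_2 = 39689·39689+205·2772·2772 = 3150433441,  y_2 = 39689·2772+2772·39689 = 220035816
k=3:  x_3 = 39689·3150433441+205·2772·220035816 = 250075105640009,  y_3 = 39689·220035816+2772·3150433441 = 17466002999676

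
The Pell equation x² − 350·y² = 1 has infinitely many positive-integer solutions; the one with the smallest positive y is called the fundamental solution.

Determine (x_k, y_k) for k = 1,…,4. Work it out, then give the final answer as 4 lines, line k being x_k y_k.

[18; 1,2,2,2,1,36] for √350; ℓ=6 ⇒ convergent index 5
a_0=18:  p_0=18·1+0=18,  q_0=18·0+1=1
a_1=1:  p_1=1·18+1=19,  q_1=1·1+0=1
…
a_4=2:  p_4=2·131+56=318,  q_4=2·7+3=17
a_5=1:  p_5=1·318+131=449,  q_5=1·17+7=24
→ (449, 24).  Check: 449²=201601, 350·24²=201600, difference 1.
(449+24√350)^2 = 403201 + 21552√350
(449+24√350)^3 = 362074049 + 19353672√350
(449+24√350)^4 = 325142092801 + 17379575904√350

449 24
403201 21552
362074049 19353672
325142092801 17379575904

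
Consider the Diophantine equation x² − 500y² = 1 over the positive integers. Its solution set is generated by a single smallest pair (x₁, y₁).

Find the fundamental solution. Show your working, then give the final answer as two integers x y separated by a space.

√500 = [22; 2,1,3,2,1,…,1,2,44, …], period ℓ=14 (even) → k=13
i=0: a=22 ⇒ p=22, q=1
i=1: a=2 ⇒ p=45, q=2
i=2: a=1 ⇒ p=67, q=3
i=3: a=3 ⇒ p=246, q=11
i=4: a=2 ⇒ p=559, q=25
…
i=6: a=1 ⇒ p=1364, q=61
i=7: a=10 ⇒ p=14445, q=646
i=8: a=1 ⇒ p=15809, q=707
i=9: a=1 ⇒ p=30254, q=1353
i=10: a=2 ⇒ p=76317, q=3413
i=11: a=3 ⇒ p=259205, q=11592
i=12: a=1 ⇒ p=335522, q=15005
i=13: a=2 ⇒ p=930249, q=41602
(x₁, y₁) = (930249, 41602);  930249² − 500·41602² = 1 ✓

930249 41602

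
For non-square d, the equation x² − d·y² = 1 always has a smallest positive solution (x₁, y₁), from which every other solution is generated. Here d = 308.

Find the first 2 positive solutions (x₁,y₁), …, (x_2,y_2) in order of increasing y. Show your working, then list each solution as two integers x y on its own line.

351 20
246401 14040

√308 → a₀=17, period (1,1,4,1,1,34); ℓ=6 even so k=5
a_0=17:  p_0=17·1+0=17,  q_0=17·0+1=1
…
a_3=4:  p_3=4·35+18=158,  q_3=4·2+1=9
a_4=1:  p_4=1·158+35=193,  q_4=1·9+2=11
a_5=1:  p_5=1·193+158=351,  q_5=1·11+9=20
→ (351, 20).  Check: 351²=123201, 308·20²=123200, difference 1.
(x_2, y_2) = (351·351 + 308·20·20, 351·20 + 20·351) = (246401, 14040)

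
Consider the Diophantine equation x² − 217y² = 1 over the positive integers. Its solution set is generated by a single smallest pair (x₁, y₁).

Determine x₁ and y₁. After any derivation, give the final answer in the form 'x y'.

3844063 260952

d=217: √d = [14; 1,2,1,2,1,…,2,1,28] (ℓ=16, even), read p_15/q_15
k=0  a_k=14  p_k/q_k = 14/1
k=1  a_k=1  p_k/q_k = 15/1
k=2  a_k=2  p_k/q_k = 44/3
…
k=14  a_k=2  p_k/q_k = 2809702/190735
k=15  a_k=1  p_k/q_k = 3844063/260952
(x₁, y₁) = (3844063, 260952);  3844063² − 217·260952² = 1 ✓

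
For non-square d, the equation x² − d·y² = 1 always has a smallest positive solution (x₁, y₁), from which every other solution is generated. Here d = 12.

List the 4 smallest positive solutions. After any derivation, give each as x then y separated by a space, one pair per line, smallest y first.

√12 → a₀=3, period (2,6); ℓ=2 even so k=1
k=0  a_k=3  p_k/q_k = 3/1
k=1  a_k=2  p_k/q_k = 7/2
(x₁, y₁) = (7, 2);  7² − 12·2² = 1 ✓
(x_2, y_2) = (7·7 + 12·2·2, 7·2 + 2·7) = (97, 28)
(x_3, y_3) = (7·97 + 12·2·28, 7·28 + 2·97) = (1351, 390)
(x_4, y_4) = (7·1351 + 12·2·390, 7·390 + 2·1351) = (18817, 5432)

7 2
97 28
1351 390
18817 5432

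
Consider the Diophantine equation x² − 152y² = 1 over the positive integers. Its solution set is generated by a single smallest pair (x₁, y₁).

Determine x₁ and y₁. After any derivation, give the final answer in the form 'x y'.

37 3

√152 → a₀=12, period (3,24); ℓ=2 even so k=1
a_0=12:  p_0=12·1+0=12,  q_0=12·0+1=1
a_1=3:  p_1=3·12+1=37,  q_1=3·1+0=3
(x₁, y₁) = (37, 3);  37² − 152·3² = 1 ✓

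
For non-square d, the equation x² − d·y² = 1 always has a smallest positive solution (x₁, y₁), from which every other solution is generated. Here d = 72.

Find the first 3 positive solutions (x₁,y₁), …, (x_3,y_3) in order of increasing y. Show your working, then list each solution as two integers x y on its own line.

√72 → a₀=8, period (2,16); ℓ=2 even so k=1
i=0: a=8 ⇒ p=8, q=1
i=1: a=2 ⇒ p=17, q=2
→ (17, 2).  Check: 17²=289, 72·2²=288, difference 1.
(x_2, y_2) = (17·17 + 72·2·2, 17·2 + 2·17) = (577, 68)
(x_3, y_3) = (17·577 + 72·2·68, 17·68 + 2·577) = (19601, 2310)

17 2
577 68
19601 2310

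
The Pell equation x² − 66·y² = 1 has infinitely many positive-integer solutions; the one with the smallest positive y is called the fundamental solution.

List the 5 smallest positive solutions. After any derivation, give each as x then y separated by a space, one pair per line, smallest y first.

d=66: √d = [8; 8,16] (ℓ=2, even), read p_1/q_1
i=0: a=8 ⇒ p=8, q=1
i=1: a=8 ⇒ p=65, q=8
(x₁, y₁) = (65, 8);  65² − 66·8² = 1 ✓
k=2:  x_2 = 65·65+66·8·8 = 8449,  y_2 = 65·8+8·65 = 1040
k=3:  x_3 = 65·8449+66·8·1040 = 1098305,  y_3 = 65·1040+8·8449 = 135192
k=4:  x_4 = 65·1098305+66·8·135192 = 142771201,  y_4 = 65·135192+8·1098305 = 17573920
k=5:  x_5 = 65·142771201+66·8·17573920 = 18559157825,  y_5 = 65·17573920+8·142771201 = 2284474408

65 8
8449 1040
1098305 135192
142771201 17573920
18559157825 2284474408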